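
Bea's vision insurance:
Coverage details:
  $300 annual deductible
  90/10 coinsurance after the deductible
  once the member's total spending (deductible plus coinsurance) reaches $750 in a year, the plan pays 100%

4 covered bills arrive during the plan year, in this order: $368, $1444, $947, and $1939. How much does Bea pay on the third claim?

Claim 1 ($368): $300 to deductible, leaving $68; 10% of $68 = $6.80. Cost to member: $306.80. OOP to date $306.80.
Claim 2 ($1444): 10% coinsurance on $1444 = $144.40. Member pays $144.40; OOP now $451.20.
Claim 3 ($947): deductible met; 10% of $947 = $94.70. Member pays $94.70; OOP now $545.90.

$94.70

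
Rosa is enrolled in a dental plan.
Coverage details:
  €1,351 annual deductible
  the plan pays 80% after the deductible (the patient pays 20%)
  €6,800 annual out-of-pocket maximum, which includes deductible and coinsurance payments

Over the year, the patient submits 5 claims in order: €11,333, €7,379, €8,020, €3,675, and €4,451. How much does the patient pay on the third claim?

€1,604

Claim 1 (€11,333): deductible takes €1,351, €9,982 remains; patient's 20% is €1,996.40. Patient pays €3,347.40; OOP now €3,347.40.
Claim 2 (€7,379): deductible already satisfied, so patient's share is 20% × €7,379 = €1,475.80. Patient owes €1,475.80 (running OOP €4,823.20).
Claim 3 (€8,020): 20% coinsurance on €8,020 = €1,604. Patient owes €1,604 (running OOP €6,427.20).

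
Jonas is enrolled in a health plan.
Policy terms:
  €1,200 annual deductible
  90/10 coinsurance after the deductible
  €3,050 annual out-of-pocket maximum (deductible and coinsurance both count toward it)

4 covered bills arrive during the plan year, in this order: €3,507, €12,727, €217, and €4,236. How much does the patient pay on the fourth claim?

Claim 1 — €3,507: deductible takes €1,200, €2,307 remains; patient's 10% is €230.70. Cost to patient: €1,430.70. OOP to date €1,430.70.
Claim 2 — €12,727: deductible met; 10% of €12,727 = €1,272.70. Patient pays €1,272.70; OOP now €2,703.40.
Claim 3 — €217: deductible already satisfied, so patient's share is 10% × €217 = €21.70. Patient pays €21.70; OOP now €2,725.10.
Claim 4 — €4,236: deductible met; 10% of €4,236 = €423.60. That would push OOP to €3,148.70, over the €3,050 cap, so patient pays €3,050 − €2,725.10 = €324.90.

€324.90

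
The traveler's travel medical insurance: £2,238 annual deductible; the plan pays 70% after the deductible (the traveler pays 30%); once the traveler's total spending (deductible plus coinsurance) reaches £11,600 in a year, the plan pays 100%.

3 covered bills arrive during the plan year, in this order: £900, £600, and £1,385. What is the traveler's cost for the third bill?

Bill 1, £900: fully absorbed by the deductible. Traveler owes £900 (running OOP £900).
Bill 2, £600: fully absorbed by the deductible. Traveler pays £600; OOP now £1,500.
Bill 3, £1,385: £738 finishes the deductible; £647 goes to coinsurance; traveler's 30% is £194.10. Cost to traveler: £932.10. OOP to date £2,432.10.

£932.10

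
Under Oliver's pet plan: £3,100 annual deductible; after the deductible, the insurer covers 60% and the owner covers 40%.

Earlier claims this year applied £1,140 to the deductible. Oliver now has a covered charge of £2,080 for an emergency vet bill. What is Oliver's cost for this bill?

£2,008

£1,140 of the £3,100 deductible is already met, leaving £1,960.
After the £1,960 deductible portion, £2,080 − £1,960 = £120 is subject to coinsurance.
Coinsurance: £120 × 40% = £48.
Owner responsibility: £1,960 + £48 = £2,008.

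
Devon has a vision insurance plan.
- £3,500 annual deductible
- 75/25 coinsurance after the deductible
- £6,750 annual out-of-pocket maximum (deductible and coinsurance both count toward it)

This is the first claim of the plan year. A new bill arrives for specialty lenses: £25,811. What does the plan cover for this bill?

£19,061

Deductible not yet touched, so the first £3,500 of the bill goes to the deductible.
After the £3,500 deductible portion, £25,811 − £3,500 = £22,311 is subject to coinsurance.
Member's 25% share of £22,311 is £5,577.75.
Member responsibility before any cap: £3,500 + £5,577.75 = £9,077.75.
Adding £9,077.75 to the £0 already spent would give £9,077.75, which exceeds the £6,750 cap; the member pays just £6,750 − £0 = £6,750.
The plan picks up £25,811 − £6,750 = £19,061.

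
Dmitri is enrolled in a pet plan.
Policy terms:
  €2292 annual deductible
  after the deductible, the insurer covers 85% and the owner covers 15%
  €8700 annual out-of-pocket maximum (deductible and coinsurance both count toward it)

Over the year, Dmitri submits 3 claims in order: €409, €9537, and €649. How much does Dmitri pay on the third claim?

Bill 1, €409: all of it applies to the deductible. Cost to owner: €409. OOP to date €409.
Bill 2, €9537: €1883 finishes the deductible; €7654 goes to coinsurance; 15% of €7654 = €1148.10. Cost to owner: €3031.10. OOP to date €3440.10.
Bill 3, €649: 15% coinsurance on €649 = €97.35. Owner pays €97.35; OOP now €3537.45.

€97.35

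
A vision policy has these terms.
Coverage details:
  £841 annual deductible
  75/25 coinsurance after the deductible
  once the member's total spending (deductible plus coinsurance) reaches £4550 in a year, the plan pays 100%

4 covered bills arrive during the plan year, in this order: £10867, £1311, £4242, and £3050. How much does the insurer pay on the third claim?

£3367.25

Claim 1 — £10867: deductible takes £841, £10026 remains; member's 25% is £2506.50. Cost to member: £3347.50. OOP to date £3347.50. Plan pays £10867 − £3347.50 = £7519.50.
Claim 2 — £1311: deductible already satisfied, so member's share is 25% × £1311 = £327.75. Member pays £327.75; OOP now £3675.25. Plan pays £1311 − £327.75 = £983.25.
Claim 3 — £4242: deductible already satisfied, so member's share is 25% × £4242 = £1060.50. Adding that to £3675.25 gives £4735.75, past the £4550 cap; member pays only £4550 − £3675.25 = £874.75. Plan pays £4242 − £874.75 = £3367.25.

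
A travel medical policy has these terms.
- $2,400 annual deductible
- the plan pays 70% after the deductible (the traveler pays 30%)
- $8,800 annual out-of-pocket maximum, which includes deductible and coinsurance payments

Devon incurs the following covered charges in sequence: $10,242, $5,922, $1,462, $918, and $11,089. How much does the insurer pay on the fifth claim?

$9,532.20

#1 ($10,242): $2,400 finishes the deductible; $7,842 goes to coinsurance; 30% of $7,842 = $2,352.60. Traveler pays $4,752.60; OOP now $4,752.60. Plan pays $10,242 − $4,752.60 = $5,489.40.
#2 ($5,922): deductible already satisfied, so traveler's share is 30% × $5,922 = $1,776.60. Traveler pays $1,776.60; OOP now $6,529.20. Insurer: $5,922 − $1,776.60 = $4,145.40.
#3 ($1,462): 30% coinsurance on $1,462 = $438.60. Cost to traveler: $438.60. OOP to date $6,967.80. Insurer: $1,462 − $438.60 = $1,023.40.
#4 ($918): 30% coinsurance on $918 = $275.40. Traveler owes $275.40 (running OOP $7,243.20). Insurer: $918 − $275.40 = $642.60.
#5 ($11,089): deductible already satisfied, so traveler's share is 30% × $11,089 = $3,326.70. That would push OOP to $10,569.90, over the $8,800 cap, so traveler pays $8,800 − $7,243.20 = $1,556.80. Plan pays $11,089 − $1,556.80 = $9,532.20.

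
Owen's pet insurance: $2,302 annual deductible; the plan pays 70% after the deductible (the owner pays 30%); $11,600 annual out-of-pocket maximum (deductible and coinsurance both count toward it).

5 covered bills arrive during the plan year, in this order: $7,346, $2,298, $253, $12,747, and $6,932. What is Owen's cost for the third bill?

$75.90

Claim 1 ($7,346): $2,302 finishes the deductible; $5,044 goes to coinsurance; 30% of $5,044 = $1,513.20. Owner pays $3,815.20; OOP now $3,815.20.
Claim 2 ($2,298): deductible met; 30% of $2,298 = $689.40. Cost to owner: $689.40. OOP to date $4,504.60.
Claim 3 ($253): 30% coinsurance on $253 = $75.90. Owner pays $75.90; OOP now $4,580.50.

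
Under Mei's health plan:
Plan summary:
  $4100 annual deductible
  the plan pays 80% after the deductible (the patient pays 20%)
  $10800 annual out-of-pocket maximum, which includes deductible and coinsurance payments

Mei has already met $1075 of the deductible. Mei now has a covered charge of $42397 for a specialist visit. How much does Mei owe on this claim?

$9725

Deductible still to meet: $4100 − $1075 = $3025.
After the $3025 deductible portion, $42397 − $3025 = $39372 is subject to coinsurance.
Coinsurance: $39372 × 20% = $7874.40.
Patient responsibility before any cap: $3025 + $7874.40 = $10899.40.
Year-to-date out-of-pocket would reach $1075 + $10899.40 = $11974.40, above the $10800 maximum, so the patient pays only $10800 − $1075 = $9725.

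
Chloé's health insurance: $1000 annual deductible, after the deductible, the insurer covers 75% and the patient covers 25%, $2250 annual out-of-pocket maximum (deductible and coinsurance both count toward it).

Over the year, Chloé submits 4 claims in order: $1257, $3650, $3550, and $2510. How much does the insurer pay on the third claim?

$3276.75

Claim 1 — $1257: $1000 finishes the deductible; $257 goes to coinsurance; patient's 25% is $64.25. Patient pays $1064.25; OOP now $1064.25. Insurer: $1257 − $1064.25 = $192.75.
Claim 2 — $3650: 25% coinsurance on $3650 = $912.50. Patient pays $912.50; OOP now $1976.75. Insurer: $3650 − $912.50 = $2737.50.
Claim 3 — $3550: 25% coinsurance on $3550 = $887.50. Adding that to $1976.75 gives $2864.25, past the $2250 cap; patient pays only $2250 − $1976.75 = $273.25. Plan pays $3550 − $273.25 = $3276.75.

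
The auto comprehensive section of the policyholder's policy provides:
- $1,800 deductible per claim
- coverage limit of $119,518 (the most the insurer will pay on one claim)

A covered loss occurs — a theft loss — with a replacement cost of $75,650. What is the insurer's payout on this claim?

$73,850

Less the $1,800 deductible: $75,650 − $1,800 = $73,850.
$73,850 ≤ $119,518, so the limit doesn't bind; insurer pays $73,850.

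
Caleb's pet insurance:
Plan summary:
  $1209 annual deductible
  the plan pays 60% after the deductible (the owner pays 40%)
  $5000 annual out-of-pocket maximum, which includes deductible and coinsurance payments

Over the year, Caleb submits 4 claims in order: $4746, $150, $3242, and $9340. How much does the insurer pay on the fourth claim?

$8320.60

Claim 1 ($4746): $1209 to deductible, leaving $3537; owner's 40% is $1414.80. Owner owes $2623.80 (running OOP $2623.80). Plan pays $4746 − $2623.80 = $2122.20.
Claim 2 ($150): 40% coinsurance on $150 = $60. Cost to owner: $60. OOP to date $2683.80. Plan pays $150 − $60 = $90.
Claim 3 ($3242): 40% coinsurance on $3242 = $1296.80. Owner owes $1296.80 (running OOP $3980.60). Insurer: $3242 − $1296.80 = $1945.20.
Claim 4 ($9340): deductible met; 40% of $9340 = $3736. OOP would hit $7716.60 > $5000, so the cap limits the owner to $5000 − $3980.60 = $1019.40. Insurer: $9340 − $1019.40 = $8320.60.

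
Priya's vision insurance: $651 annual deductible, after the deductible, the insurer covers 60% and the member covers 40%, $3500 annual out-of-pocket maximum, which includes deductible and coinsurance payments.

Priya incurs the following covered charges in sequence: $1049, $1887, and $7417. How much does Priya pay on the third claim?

$1935

#1 ($1049): deductible takes $651, $398 remains; member's 40% is $159.20. Cost to member: $810.20. OOP to date $810.20.
#2 ($1887): 40% coinsurance on $1887 = $754.80. Cost to member: $754.80. OOP to date $1565.
#3 ($7417): deductible already satisfied, so member's share is 40% × $7417 = $2966.80. Adding that to $1565 gives $4531.80, past the $3500 cap; member pays only $3500 − $1565 = $1935.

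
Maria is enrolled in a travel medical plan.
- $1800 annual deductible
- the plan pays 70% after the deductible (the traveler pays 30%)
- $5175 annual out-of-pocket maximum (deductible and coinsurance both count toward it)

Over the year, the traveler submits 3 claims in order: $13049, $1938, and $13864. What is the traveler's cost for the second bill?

Claim 1 — $13049: $1800 finishes the deductible; $11249 goes to coinsurance; traveler's 30% is $3374.70. Traveler owes $5174.70 (running OOP $5174.70).
Claim 2 — $1938: deductible met; 30% of $1938 = $581.40. Adding that to $5174.70 gives $5756.10, past the $5175 cap; traveler pays only $5175 − $5174.70 = $0.30.

$0.30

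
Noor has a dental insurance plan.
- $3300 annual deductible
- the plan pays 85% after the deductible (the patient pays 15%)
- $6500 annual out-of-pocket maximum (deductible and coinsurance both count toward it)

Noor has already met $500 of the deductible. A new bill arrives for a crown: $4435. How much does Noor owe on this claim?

$3045.25

Remaining deductible: $3300 − $500 = $2800.
After the $2800 deductible portion, $4435 − $2800 = $1635 is subject to coinsurance.
Patient's 15% share of $1635 is $245.25.
Patient responsibility before any cap: $2800 + $245.25 = $3045.25.
Total out-of-pocket so far would be $500 + $3045.25 = $3545.25, below the $6500 cap — no reduction.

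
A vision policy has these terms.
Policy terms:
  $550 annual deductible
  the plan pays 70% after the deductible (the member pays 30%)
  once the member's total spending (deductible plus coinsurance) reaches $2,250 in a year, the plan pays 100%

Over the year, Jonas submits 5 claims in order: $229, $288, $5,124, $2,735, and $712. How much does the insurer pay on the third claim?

$3,563.70

Bill 1, $229: fully absorbed by the deductible. Member owes $229 (running OOP $229). Insurer: $229 − $229 = $0.
Bill 2, $288: all of it applies to the deductible. Member owes $288 (running OOP $517). Plan pays $288 − $288 = $0.
Bill 3, $5,124: deductible takes $33, $5,091 remains; member's 30% is $1,527.30. Cost to member: $1,560.30. OOP to date $2,077.30. Insurer: $5,124 − $1,560.30 = $3,563.70.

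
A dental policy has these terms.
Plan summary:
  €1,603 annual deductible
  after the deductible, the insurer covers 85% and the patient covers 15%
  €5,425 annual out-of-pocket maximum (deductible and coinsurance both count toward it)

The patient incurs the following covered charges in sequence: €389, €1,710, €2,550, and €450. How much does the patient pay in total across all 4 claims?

Claim 1 (€389): fully absorbed by the deductible. Patient owes €389 (running OOP €389).
Claim 2 (€1,710): €1,214 to deductible, leaving €496; patient's 15% is €74.40. Patient owes €1,288.40 (running OOP €1,677.40).
Claim 3 (€2,550): 15% coinsurance on €2,550 = €382.50. Cost to patient: €382.50. OOP to date €2,059.90.
Claim 4 (€450): deductible met; 15% of €450 = €67.50. Cost to patient: €67.50. OOP to date €2,127.40.
Total paid by the patient: €389 + €1,288.40 + €382.50 + €67.50 = €2,127.40.

€2,127.40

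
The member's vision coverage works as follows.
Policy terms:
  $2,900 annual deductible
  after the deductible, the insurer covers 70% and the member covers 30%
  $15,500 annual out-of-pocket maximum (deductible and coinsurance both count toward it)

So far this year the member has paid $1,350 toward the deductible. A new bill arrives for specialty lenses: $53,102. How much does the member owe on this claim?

$14,150

Deductible still to meet: $2,900 − $1,350 = $1,550.
After the $1,550 deductible portion, $53,102 − $1,550 = $51,552 is subject to coinsurance.
Coinsurance: $51,552 × 30% = $15,465.60.
Member responsibility before any cap: $1,550 + $15,465.60 = $17,015.60.
That would bring total out-of-pocket to $18,365.60, past the $15,500 cap. The member is capped at $15,500 − $1,350 = $14,150 on this claim.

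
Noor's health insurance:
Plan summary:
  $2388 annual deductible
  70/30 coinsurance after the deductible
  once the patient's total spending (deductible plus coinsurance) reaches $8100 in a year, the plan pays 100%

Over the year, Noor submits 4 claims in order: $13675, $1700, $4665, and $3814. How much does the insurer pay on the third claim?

$3265.50

Claim 1 ($13675): $2388 finishes the deductible; $11287 goes to coinsurance; 30% of $11287 = $3386.10. Patient owes $5774.10 (running OOP $5774.10). Plan pays $13675 − $5774.10 = $7900.90.
Claim 2 ($1700): deductible already satisfied, so patient's share is 30% × $1700 = $510. Cost to patient: $510. OOP to date $6284.10. Plan pays $1700 − $510 = $1190.
Claim 3 ($4665): 30% coinsurance on $4665 = $1399.50. Patient owes $1399.50 (running OOP $7683.60). Plan pays $4665 − $1399.50 = $3265.50.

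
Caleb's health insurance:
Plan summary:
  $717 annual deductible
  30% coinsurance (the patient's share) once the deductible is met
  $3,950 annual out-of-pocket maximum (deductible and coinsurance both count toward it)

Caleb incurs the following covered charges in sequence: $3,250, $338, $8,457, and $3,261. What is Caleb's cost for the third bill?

#1 ($3,250): $717 finishes the deductible; $2,533 goes to coinsurance; 30% of $2,533 = $759.90. Cost to patient: $1,476.90. OOP to date $1,476.90.
#2 ($338): 30% coinsurance on $338 = $101.40. Cost to patient: $101.40. OOP to date $1,578.30.
#3 ($8,457): deductible already satisfied, so patient's share is 30% × $8,457 = $2,537.10. Adding that to $1,578.30 gives $4,115.40, past the $3,950 cap; patient pays only $3,950 − $1,578.30 = $2,371.70.

$2,371.70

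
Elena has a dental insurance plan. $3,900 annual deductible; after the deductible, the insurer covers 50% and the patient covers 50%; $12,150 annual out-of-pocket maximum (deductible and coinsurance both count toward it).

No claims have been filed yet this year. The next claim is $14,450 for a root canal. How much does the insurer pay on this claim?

Nothing has been paid toward the $3,900 deductible, so the first $3,900 of this charge is applied there.
That leaves $14,450 − $3,900 = $10,550 for coinsurance.
Patient's 50% share of $10,550 is $5,275.
That puts the patient's cost at $3,900 + $5,275 = $9,175 before any cap.
Cumulative spending $0 + $9,175 = $9,175 stays under the $12,150 maximum.
The insurer covers the remainder: $14,450 − $9,175 = $5,275.

$5,275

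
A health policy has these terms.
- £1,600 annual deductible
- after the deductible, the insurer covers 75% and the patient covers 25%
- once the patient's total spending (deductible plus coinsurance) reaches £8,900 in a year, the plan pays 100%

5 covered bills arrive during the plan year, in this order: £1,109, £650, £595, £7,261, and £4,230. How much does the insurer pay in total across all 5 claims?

#1 (£1,109): all of it applies to the deductible. Patient owes £1,109 (running OOP £1,109). Insurer: £1,109 − £1,109 = £0.
#2 (£650): £491 to deductible, leaving £159; patient's 25% is £39.75. Patient pays £530.75; OOP now £1,639.75. Insurer: £650 − £530.75 = £119.25.
#3 (£595): deductible already satisfied, so patient's share is 25% × £595 = £148.75. Patient pays £148.75; OOP now £1,788.50. Insurer: £595 − £148.75 = £446.25.
#4 (£7,261): deductible already satisfied, so patient's share is 25% × £7,261 = £1,815.25. Patient pays £1,815.25; OOP now £3,603.75. Insurer: £7,261 − £1,815.25 = £5,445.75.
#5 (£4,230): deductible already satisfied, so patient's share is 25% × £4,230 = £1,057.50. Patient owes £1,057.50 (running OOP £4,661.25). Plan pays £4,230 − £1,057.50 = £3,172.50.
Insurer total: £0 + £119.25 + £446.25 + £5,445.75 + £3,172.50 = £9,183.75.

£9,183.75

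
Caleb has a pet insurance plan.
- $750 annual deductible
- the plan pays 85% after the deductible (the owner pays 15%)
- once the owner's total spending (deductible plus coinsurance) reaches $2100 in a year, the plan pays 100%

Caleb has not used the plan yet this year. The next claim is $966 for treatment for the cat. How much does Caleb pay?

The full $750 deductible is still open; $750 of this bill applies to it.
The remaining $216 (= $966 − $750) moves to coinsurance.
15% of $216 = $32.40 falls to the owner.
So the owner owes $750 + $32.40 = $782.40 before any cap.
Cumulative spending $0 + $782.40 = $782.40 stays under the $2100 maximum.

$782.40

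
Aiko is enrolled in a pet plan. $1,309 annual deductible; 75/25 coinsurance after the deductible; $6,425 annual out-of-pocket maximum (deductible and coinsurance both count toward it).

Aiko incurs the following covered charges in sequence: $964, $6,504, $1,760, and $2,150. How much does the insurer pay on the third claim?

#1 ($964): entire amount goes to the deductible. Owner pays $964; OOP now $964. Insurer: $964 − $964 = $0.
#2 ($6,504): $345 finishes the deductible; $6,159 goes to coinsurance; owner's 25% is $1,539.75. Owner pays $1,884.75; OOP now $2,848.75. Insurer: $6,504 − $1,884.75 = $4,619.25.
#3 ($1,760): deductible met; 25% of $1,760 = $440. Cost to owner: $440. OOP to date $3,288.75. Plan pays $1,760 − $440 = $1,320.

$1,320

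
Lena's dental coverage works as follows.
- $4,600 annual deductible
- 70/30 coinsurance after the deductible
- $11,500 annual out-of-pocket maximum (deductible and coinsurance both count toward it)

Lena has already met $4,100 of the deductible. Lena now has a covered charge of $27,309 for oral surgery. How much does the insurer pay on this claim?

Remaining deductible: $4,600 − $4,100 = $500.
After the $500 deductible portion, $27,309 − $500 = $26,809 is subject to coinsurance.
30% of $26,809 = $8,042.70 falls to the patient.
That puts the patient's cost at $500 + $8,042.70 = $8,542.70 before any cap.
That would bring total out-of-pocket to $12,642.70, past the $11,500 cap. The patient is capped at $11,500 − $4,100 = $7,400 on this claim.
The insurer covers the remainder: $27,309 − $7,400 = $19,909.

$19,909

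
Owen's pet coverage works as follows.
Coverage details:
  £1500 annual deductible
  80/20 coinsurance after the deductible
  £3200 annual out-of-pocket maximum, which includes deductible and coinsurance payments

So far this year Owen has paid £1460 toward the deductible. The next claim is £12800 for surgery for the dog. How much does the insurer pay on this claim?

£11060

£1460 of the £1500 deductible is already met, leaving £40.
That leaves £12800 − £40 = £12760 for coinsurance.
Owner's 20% share of £12760 is £2552.
That puts the owner's cost at £40 + £2552 = £2592 before any cap.
That would bring total out-of-pocket to £4052, past the £3200 cap. The owner is capped at £3200 − £1460 = £1740 on this claim.
The plan picks up £12800 − £1740 = £11060.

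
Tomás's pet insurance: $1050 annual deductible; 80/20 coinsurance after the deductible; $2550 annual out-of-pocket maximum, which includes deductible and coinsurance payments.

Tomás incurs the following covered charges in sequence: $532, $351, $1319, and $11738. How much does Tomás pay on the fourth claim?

Claim 1 ($532): fully absorbed by the deductible. Owner owes $532 (running OOP $532).
Claim 2 ($351): fully absorbed by the deductible. Owner pays $351; OOP now $883.
Claim 3 ($1319): $167 to deductible, leaving $1152; owner's 20% is $230.40. Owner owes $397.40 (running OOP $1280.40).
Claim 4 ($11738): deductible met; 20% of $11738 = $2347.60. Adding that to $1280.40 gives $3628, past the $2550 cap; owner pays only $2550 − $1280.40 = $1269.60.

$1269.60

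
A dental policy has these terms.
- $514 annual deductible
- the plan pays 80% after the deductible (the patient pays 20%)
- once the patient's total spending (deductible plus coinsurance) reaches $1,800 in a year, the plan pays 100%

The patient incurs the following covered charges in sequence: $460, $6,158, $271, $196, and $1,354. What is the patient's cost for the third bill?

$54.20

Claim 1 — $460: fully absorbed by the deductible. Patient owes $460 (running OOP $460).
Claim 2 — $6,158: $54 to deductible, leaving $6,104; coinsurance $6,104 × 20% = $1,220.80. Patient owes $1,274.80 (running OOP $1,734.80).
Claim 3 — $271: 20% coinsurance on $271 = $54.20. Patient pays $54.20; OOP now $1,789.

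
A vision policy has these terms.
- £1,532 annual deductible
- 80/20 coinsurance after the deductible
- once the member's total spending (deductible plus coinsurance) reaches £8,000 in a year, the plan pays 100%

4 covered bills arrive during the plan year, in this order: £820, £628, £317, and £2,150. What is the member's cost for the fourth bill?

Claim 1 (£820): all of it applies to the deductible. Member owes £820 (running OOP £820).
Claim 2 (£628): fully absorbed by the deductible. Member pays £628; OOP now £1,448.
Claim 3 (£317): £84 finishes the deductible; £233 goes to coinsurance; member's 20% is £46.60. Member pays £130.60; OOP now £1,578.60.
Claim 4 (£2,150): deductible met; 20% of £2,150 = £430. Member owes £430 (running OOP £2,008.60).

£430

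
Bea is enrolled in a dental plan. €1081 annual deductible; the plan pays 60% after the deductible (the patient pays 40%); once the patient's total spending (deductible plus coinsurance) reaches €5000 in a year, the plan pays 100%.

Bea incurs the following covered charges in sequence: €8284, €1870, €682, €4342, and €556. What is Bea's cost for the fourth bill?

Claim 1 (€8284): deductible takes €1081, €7203 remains; patient's 40% is €2881.20. Cost to patient: €3962.20. OOP to date €3962.20.
Claim 2 (€1870): deductible met; 40% of €1870 = €748. Cost to patient: €748. OOP to date €4710.20.
Claim 3 (€682): 40% coinsurance on €682 = €272.80. Cost to patient: €272.80. OOP to date €4983.
Claim 4 (€4342): deductible met; 40% of €4342 = €1736.80. Adding that to €4983 gives €6719.80, past the €5000 cap; patient pays only €5000 − €4983 = €17.

€17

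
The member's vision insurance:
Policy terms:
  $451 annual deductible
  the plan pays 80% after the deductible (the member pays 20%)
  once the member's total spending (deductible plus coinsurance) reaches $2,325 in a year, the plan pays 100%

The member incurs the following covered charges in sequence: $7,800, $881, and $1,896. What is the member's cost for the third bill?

$228

Claim 1 — $7,800: $451 to deductible, leaving $7,349; coinsurance $7,349 × 20% = $1,469.80. Member owes $1,920.80 (running OOP $1,920.80).
Claim 2 — $881: 20% coinsurance on $881 = $176.20. Member pays $176.20; OOP now $2,097.
Claim 3 — $1,896: deductible met; 20% of $1,896 = $379.20. Adding that to $2,097 gives $2,476.20, past the $2,325 cap; member pays only $2,325 − $2,097 = $228.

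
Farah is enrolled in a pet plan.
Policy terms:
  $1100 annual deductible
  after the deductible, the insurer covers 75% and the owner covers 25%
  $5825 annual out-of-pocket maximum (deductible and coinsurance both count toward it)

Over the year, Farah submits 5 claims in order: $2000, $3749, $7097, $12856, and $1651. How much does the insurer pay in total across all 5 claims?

$21528

Bill 1, $2000: deductible takes $1100, $900 remains; 25% of $900 = $225. Owner pays $1325; OOP now $1325. Insurer: $2000 − $1325 = $675.
Bill 2, $3749: deductible met; 25% of $3749 = $937.25. Owner pays $937.25; OOP now $2262.25. Insurer: $3749 − $937.25 = $2811.75.
Bill 3, $7097: deductible met; 25% of $7097 = $1774.25. Cost to owner: $1774.25. OOP to date $4036.50. Plan pays $7097 − $1774.25 = $5322.75.
Bill 4, $12856: 25% coinsurance on $12856 = $3214. Adding that to $4036.50 gives $7250.50, past the $5825 cap; owner pays only $5825 − $4036.50 = $1788.50. Plan pays $12856 − $1788.50 = $11067.50.
Bill 5, $1651: deductible met; 25% of $1651 = $412.75. That would push OOP to $6237.75, over the $5825 cap, so owner pays $5825 − $5825 = $0. Insurer: $1651 − $0 = $1651.
Insurer total = bills − owner's total = $27353 − $5825 = $21528.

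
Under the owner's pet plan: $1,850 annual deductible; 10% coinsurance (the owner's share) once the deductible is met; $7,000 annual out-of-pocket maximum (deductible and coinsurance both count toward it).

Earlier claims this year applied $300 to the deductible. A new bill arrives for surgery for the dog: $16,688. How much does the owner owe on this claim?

$3,063.80

Deductible still to meet: $1,850 − $300 = $1,550.
That leaves $16,688 − $1,550 = $15,138 for coinsurance.
Owner's 10% share of $15,138 is $1,513.80.
That puts the owner's cost at $1,550 + $1,513.80 = $3,063.80 before any cap.
Total out-of-pocket so far would be $300 + $3,063.80 = $3,363.80, below the $7,000 cap — no reduction.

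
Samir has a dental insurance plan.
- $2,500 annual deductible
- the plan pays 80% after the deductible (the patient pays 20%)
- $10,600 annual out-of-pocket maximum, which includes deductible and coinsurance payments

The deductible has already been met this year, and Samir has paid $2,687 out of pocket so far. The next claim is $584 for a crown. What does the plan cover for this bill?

$467.20

With the deductible met, the entire $584 is subject to coinsurance.
20% of $584 = $116.80 falls to the patient.
Year-to-date out-of-pocket becomes $2,687 + $116.80 = $2,803.80, still under the $10,600 maximum, so no cap applies.
The insurer covers the remainder: $584 − $116.80 = $467.20.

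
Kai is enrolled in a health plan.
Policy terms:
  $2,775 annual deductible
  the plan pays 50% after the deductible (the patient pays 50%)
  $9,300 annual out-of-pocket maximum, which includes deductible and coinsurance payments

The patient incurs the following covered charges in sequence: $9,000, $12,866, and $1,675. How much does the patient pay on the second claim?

#1 ($9,000): $2,775 to deductible, leaving $6,225; patient's 50% is $3,112.50. Cost to patient: $5,887.50. OOP to date $5,887.50.
#2 ($12,866): 50% coinsurance on $12,866 = $6,433. Adding that to $5,887.50 gives $12,320.50, past the $9,300 cap; patient pays only $9,300 − $5,887.50 = $3,412.50.

$3,412.50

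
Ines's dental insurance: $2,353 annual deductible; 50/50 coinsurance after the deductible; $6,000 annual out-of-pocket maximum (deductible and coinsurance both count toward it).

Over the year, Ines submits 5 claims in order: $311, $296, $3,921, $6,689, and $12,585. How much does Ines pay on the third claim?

Claim 1 — $311: all of it applies to the deductible. Patient pays $311; OOP now $311.
Claim 2 — $296: all of it applies to the deductible. Cost to patient: $296. OOP to date $607.
Claim 3 — $3,921: $1,746 to deductible, leaving $2,175; patient's 50% is $1,087.50. Cost to patient: $2,833.50. OOP to date $3,440.50.

$2,833.50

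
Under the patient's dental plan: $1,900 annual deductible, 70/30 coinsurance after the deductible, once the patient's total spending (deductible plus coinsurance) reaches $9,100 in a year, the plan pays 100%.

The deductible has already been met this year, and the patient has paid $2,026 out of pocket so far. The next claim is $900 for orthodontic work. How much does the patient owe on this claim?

With the deductible met, the entire $900 is subject to coinsurance.
30% of $900 = $270 falls to the patient.
Cumulative spending $2,026 + $270 = $2,296 stays under the $9,100 maximum.

$270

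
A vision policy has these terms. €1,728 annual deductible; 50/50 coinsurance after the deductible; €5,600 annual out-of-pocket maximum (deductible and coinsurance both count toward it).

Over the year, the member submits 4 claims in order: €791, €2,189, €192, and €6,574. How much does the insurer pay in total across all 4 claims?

Claim 1 (€791): all of it applies to the deductible. Member owes €791 (running OOP €791). Plan pays €791 − €791 = €0.
Claim 2 (€2,189): €937 to deductible, leaving €1,252; member's 50% is €626. Member owes €1,563 (running OOP €2,354). Plan pays €2,189 − €1,563 = €626.
Claim 3 (€192): 50% coinsurance on €192 = €96. Member owes €96 (running OOP €2,450). Plan pays €192 − €96 = €96.
Claim 4 (€6,574): deductible already satisfied, so member's share is 50% × €6,574 = €3,287. That would push OOP to €5,737, over the €5,600 cap, so member pays €5,600 − €2,450 = €3,150. Plan pays €6,574 − €3,150 = €3,424.
Insurer total = bills − member's total = €9,746 − €5,600 = €4,146.

€4,146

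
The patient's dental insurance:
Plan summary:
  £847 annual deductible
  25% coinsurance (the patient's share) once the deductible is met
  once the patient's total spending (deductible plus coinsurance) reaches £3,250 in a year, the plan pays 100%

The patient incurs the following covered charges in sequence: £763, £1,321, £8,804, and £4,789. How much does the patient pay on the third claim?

£2,093.75

Claim 1 — £763: fully absorbed by the deductible. Cost to patient: £763. OOP to date £763.
Claim 2 — £1,321: deductible takes £84, £1,237 remains; 25% of £1,237 = £309.25. Cost to patient: £393.25. OOP to date £1,156.25.
Claim 3 — £8,804: 25% coinsurance on £8,804 = £2,201. That would push OOP to £3,357.25, over the £3,250 cap, so patient pays £3,250 − £1,156.25 = £2,093.75.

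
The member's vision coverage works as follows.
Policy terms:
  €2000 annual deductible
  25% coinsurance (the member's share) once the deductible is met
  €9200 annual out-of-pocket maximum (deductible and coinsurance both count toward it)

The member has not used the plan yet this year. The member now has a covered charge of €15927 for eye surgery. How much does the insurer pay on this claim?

Deductible not yet touched, so the first €2000 of the bill goes to the deductible.
After the €2000 deductible portion, €15927 − €2000 = €13927 is subject to coinsurance.
Member's 25% share of €13927 is €3481.75.
So the member owes €2000 + €3481.75 = €5481.75 before any cap.
Cumulative spending €0 + €5481.75 = €5481.75 stays under the €9200 maximum.
Insurer pays the balance: €15927 − €5481.75 = €10445.25.

€10445.25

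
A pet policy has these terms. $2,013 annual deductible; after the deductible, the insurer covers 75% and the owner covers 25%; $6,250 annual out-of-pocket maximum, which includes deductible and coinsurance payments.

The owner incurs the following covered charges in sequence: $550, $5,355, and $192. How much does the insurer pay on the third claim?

#1 ($550): fully absorbed by the deductible. Cost to owner: $550. OOP to date $550. Insurer: $550 − $550 = $0.
#2 ($5,355): $1,463 finishes the deductible; $3,892 goes to coinsurance; owner's 25% is $973. Owner pays $2,436; OOP now $2,986. Insurer: $5,355 − $2,436 = $2,919.
#3 ($192): 25% coinsurance on $192 = $48. Owner pays $48; OOP now $3,034. Insurer: $192 − $48 = $144.

$144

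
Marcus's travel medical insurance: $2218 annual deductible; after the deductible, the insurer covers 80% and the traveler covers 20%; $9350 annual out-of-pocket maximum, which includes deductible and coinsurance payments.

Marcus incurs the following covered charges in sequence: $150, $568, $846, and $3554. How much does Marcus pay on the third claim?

$846

Claim 1 — $150: all of it applies to the deductible. Traveler owes $150 (running OOP $150).
Claim 2 — $568: entire amount goes to the deductible. Traveler pays $568; OOP now $718.
Claim 3 — $846: entire amount goes to the deductible. Traveler owes $846 (running OOP $1564).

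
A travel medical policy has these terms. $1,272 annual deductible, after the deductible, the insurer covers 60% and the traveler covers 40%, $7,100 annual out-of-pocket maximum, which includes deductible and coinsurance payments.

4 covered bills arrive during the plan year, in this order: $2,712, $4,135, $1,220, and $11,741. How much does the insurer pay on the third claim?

Bill 1, $2,712: deductible takes $1,272, $1,440 remains; traveler's 40% is $576. Traveler pays $1,848; OOP now $1,848. Plan pays $2,712 − $1,848 = $864.
Bill 2, $4,135: deductible met; 40% of $4,135 = $1,654. Cost to traveler: $1,654. OOP to date $3,502. Insurer: $4,135 − $1,654 = $2,481.
Bill 3, $1,220: 40% coinsurance on $1,220 = $488. Traveler owes $488 (running OOP $3,990). Insurer: $1,220 − $488 = $732.

$732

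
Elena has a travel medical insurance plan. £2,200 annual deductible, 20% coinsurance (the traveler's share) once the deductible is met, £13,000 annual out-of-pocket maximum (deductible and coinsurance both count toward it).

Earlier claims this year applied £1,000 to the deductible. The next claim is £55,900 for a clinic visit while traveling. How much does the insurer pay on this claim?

£1,000 of the £2,200 deductible is already met, leaving £1,200.
That leaves £55,900 − £1,200 = £54,700 for coinsurance.
Traveler's 20% share of £54,700 is £10,940.
So the traveler owes £1,200 + £10,940 = £12,140 before any cap.
Adding £12,140 to the £1,000 already spent would give £13,140, which exceeds the £13,000 cap; the traveler pays just £13,000 − £1,000 = £12,000.
The plan picks up £55,900 − £12,000 = £43,900.

£43,900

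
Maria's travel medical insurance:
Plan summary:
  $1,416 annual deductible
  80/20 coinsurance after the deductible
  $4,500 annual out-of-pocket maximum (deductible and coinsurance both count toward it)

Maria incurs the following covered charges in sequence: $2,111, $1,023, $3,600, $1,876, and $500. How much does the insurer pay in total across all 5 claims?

$6,155.20

#1 ($2,111): $1,416 finishes the deductible; $695 goes to coinsurance; traveler's 20% is $139. Cost to traveler: $1,555. OOP to date $1,555. Plan pays $2,111 − $1,555 = $556.
#2 ($1,023): deductible met; 20% of $1,023 = $204.60. Traveler owes $204.60 (running OOP $1,759.60). Insurer: $1,023 − $204.60 = $818.40.
#3 ($3,600): deductible already satisfied, so traveler's share is 20% × $3,600 = $720. Traveler owes $720 (running OOP $2,479.60). Insurer: $3,600 − $720 = $2,880.
#4 ($1,876): deductible met; 20% of $1,876 = $375.20. Cost to traveler: $375.20. OOP to date $2,854.80. Insurer: $1,876 − $375.20 = $1,500.80.
#5 ($500): deductible met; 20% of $500 = $100. Cost to traveler: $100. OOP to date $2,954.80. Insurer: $500 − $100 = $400.
Insurer total = bills − traveler's total = $9,110 − $2,954.80 = $6,155.20.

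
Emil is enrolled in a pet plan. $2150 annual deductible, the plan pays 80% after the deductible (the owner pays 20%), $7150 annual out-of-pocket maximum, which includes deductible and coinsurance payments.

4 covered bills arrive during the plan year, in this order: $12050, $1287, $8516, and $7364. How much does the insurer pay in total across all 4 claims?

Claim 1 ($12050): $2150 finishes the deductible; $9900 goes to coinsurance; coinsurance $9900 × 20% = $1980. Cost to owner: $4130. OOP to date $4130. Plan pays $12050 − $4130 = $7920.
Claim 2 ($1287): 20% coinsurance on $1287 = $257.40. Owner pays $257.40; OOP now $4387.40. Plan pays $1287 − $257.40 = $1029.60.
Claim 3 ($8516): deductible met; 20% of $8516 = $1703.20. Owner pays $1703.20; OOP now $6090.60. Insurer: $8516 − $1703.20 = $6812.80.
Claim 4 ($7364): 20% coinsurance on $7364 = $1472.80. OOP would hit $7563.40 > $7150, so the cap limits the owner to $7150 − $6090.60 = $1059.40. Plan pays $7364 − $1059.40 = $6304.60.
Insurer total: $7920 + $1029.60 + $6812.80 + $6304.60 = $22067.

$22067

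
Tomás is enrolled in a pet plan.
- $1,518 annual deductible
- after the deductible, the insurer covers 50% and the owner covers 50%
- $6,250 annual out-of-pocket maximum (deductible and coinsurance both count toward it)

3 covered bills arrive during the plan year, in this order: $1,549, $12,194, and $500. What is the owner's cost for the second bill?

Claim 1 ($1,549): deductible takes $1,518, $31 remains; owner's 50% is $15.50. Owner owes $1,533.50 (running OOP $1,533.50).
Claim 2 ($12,194): 50% coinsurance on $12,194 = $6,097. Adding that to $1,533.50 gives $7,630.50, past the $6,250 cap; owner pays only $6,250 − $1,533.50 = $4,716.50.

$4,716.50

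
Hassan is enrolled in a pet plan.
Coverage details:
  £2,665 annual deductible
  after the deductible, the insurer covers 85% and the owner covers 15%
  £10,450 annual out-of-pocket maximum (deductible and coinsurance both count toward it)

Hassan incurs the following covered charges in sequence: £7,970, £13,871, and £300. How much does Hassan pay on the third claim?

£45

Bill 1, £7,970: £2,665 to deductible, leaving £5,305; owner's 15% is £795.75. Owner owes £3,460.75 (running OOP £3,460.75).
Bill 2, £13,871: deductible already satisfied, so owner's share is 15% × £13,871 = £2,080.65. Owner pays £2,080.65; OOP now £5,541.40.
Bill 3, £300: 15% coinsurance on £300 = £45. Owner owes £45 (running OOP £5,586.40).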